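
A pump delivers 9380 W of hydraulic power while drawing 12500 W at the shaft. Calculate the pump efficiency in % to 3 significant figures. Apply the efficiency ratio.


Approach: apply the efficiency ratio, eta = (P_out/P_in)*100.
eta = (9380 / 12500) * 100 = 75.0 %
Therefore the pump efficiency = 75.0 %.


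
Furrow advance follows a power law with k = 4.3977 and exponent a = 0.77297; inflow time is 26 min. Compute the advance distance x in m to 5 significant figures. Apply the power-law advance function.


Approach: apply the power-law advance function, x = k*t^a.
x = 4.3977 * 26^0.77297 = 54.570 m
Therefore the advance distance x = 54.570 m.


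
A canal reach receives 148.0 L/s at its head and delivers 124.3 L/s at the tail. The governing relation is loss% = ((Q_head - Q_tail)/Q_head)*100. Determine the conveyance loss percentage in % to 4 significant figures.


loss = ((148.0 - 124.3)/148.0)*100 = 16.01 %
Therefore the conveyance loss percentage = 16.01 %.


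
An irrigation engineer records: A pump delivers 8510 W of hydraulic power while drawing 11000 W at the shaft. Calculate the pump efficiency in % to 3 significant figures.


Approach: apply the efficiency ratio, eta = (P_out/P_in)*100.
eta = (8510 / 11000) * 100 = 77.4 %
Therefore the pump efficiency = 77.4 %.


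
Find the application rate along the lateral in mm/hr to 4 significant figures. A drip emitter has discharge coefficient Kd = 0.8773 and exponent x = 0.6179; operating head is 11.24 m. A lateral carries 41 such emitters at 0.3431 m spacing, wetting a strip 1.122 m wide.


Approach: apply the emitter equation with a lateral mass balance, q = Kd*h^x; Q = n*q; rate = Q/(n*spacing*width).
Step 1 — single emitter flow (q = Kd*h^x):
  q = 0.8773 * 11.24^0.6179 = 3.91216 L/hr
Step 2 — total lateral flow: Q = 41 * 3.91216 = 160.399 L/hr
Step 3 — wetted area: A = 41 * 0.3431 * 1.122 = 15.7833 m^2
Step 4 — application rate: Q/A = 160.399/15.7833 = 10.16 mm/hr
Therefore the application rate along the lateral = 10.16 mm/hr.


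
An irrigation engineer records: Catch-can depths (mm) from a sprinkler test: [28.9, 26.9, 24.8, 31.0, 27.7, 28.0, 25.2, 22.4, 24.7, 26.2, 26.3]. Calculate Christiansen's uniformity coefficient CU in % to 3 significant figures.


Approach: apply Christiansen's uniformity coefficient, CU = (1 - mean_abs_deviation/mean)*100.
mean = 26.555 mm
mean |d_i - mean| = 1.7686 mm
CU = (1 - 1.7686/26.555)*100 = 93.3 %
Therefore Christiansen's uniformity coefficient CU = 93.3 %.


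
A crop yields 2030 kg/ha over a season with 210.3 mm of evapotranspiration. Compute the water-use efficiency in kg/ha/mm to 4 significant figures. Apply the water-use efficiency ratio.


Approach: apply the water-use efficiency ratio, WUE = yield/ET.
WUE = 2030 / 210.3 = 9.653 kg/ha/mm
Therefore the water-use efficiency = 9.653 kg/ha/mm.


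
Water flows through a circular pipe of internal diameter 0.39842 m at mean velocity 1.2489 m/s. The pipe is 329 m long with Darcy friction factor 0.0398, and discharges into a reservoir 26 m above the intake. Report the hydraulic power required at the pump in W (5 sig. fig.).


Approach: apply continuity + Darcy-Weisbach + hydraulic power, Q = A*v; hf = f*(L/D)*(v^2/(2g)); H = static + hf; P = rho*g*Q*H.
Step 1 — flow rate (continuity, Q = A*v):
  A = pi*(0.39842/2)^2 = 0.1246729 m^2
  Q = 0.1246729 * 1.2489 = 0.1557040 m^3/s
Step 2 — friction head loss (Darcy-Weisbach):
  hf = 0.0398 * (329/0.39842) * (1.2489^2 / (2*9.81))
  hf = 2.612728 m
Step 3 — total head: H = 26 + 2.612728 = 28.61273 m
Step 4 — hydraulic power (P = rho*g*Q*H):
  P = 1000 * 9.81 * 0.1557040 * 28.61273 = 43705 W
Therefore the hydraulic power required at the pump = 43705 W.


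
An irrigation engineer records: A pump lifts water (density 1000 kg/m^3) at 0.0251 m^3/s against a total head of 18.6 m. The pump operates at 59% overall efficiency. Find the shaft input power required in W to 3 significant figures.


Approach: apply hydraulic power then efficiency conversion, P = rho*g*Q*H; P_in = P/eta.
Step 1 — hydraulic power (P = rho*g*Q*H):
  P = 1000 * 9.81 * 0.0251 * 18.6 = 4579.9 W
Step 2 — input power: P_in = P/eta = 4579.9 / 0.59 = 7760 W
Therefore the shaft input power required = 7760 W.


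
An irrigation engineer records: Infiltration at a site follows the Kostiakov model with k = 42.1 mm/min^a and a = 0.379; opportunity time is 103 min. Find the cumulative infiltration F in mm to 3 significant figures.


Approach: apply the Kostiakov infiltration equation, F = k*t^a.
F = 42.1 * 103^0.379 = 244 mm
Therefore the cumulative infiltration F = 244 mm.


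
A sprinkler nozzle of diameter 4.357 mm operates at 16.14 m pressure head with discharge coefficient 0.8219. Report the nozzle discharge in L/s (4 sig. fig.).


Approach: apply the orifice equation, Q = Cd*A*sqrt(2*g*h), A = pi*(d/2)^2.
A = pi*(4.357e-3/2)^2 = 1.49096e-05 m^2
Q = 0.8219 * 1.49096e-05 * sqrt(2*9.81*16.14) * 1000 = 0.2181 L/s
Therefore the nozzle discharge = 0.2181 L/s.


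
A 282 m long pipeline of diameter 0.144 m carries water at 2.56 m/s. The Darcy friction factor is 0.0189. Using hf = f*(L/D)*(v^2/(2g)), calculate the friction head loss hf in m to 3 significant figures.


hf = 0.0189 * (282/0.144) * (2.56^2 / (2*9.81))
hf = 12.4 m
Therefore the friction head loss hf = 12.4 m.


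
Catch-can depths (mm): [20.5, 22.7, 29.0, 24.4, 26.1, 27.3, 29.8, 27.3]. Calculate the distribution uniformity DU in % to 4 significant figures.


Approach: apply the low-quarter distribution uniformity, DU = (mean of lowest quarter of readings / overall mean)*100.
sorted lowest 2 of 8: [20.5, 22.7] -> mean = 21.6000 mm
overall mean = 25.8875 mm
DU = (21.6000/25.8875)*100 = 83.44 %
Therefore the distribution uniformity DU = 83.44 %.


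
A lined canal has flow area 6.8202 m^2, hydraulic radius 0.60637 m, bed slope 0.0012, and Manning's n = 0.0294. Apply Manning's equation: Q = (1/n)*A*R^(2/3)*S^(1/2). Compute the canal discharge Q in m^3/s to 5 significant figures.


Q = (1/0.0294) * 6.8202 * 0.60637^(2/3) * 0.0012^(1/2) = 5.7570 m^3/s
Therefore the canal discharge Q = 5.7570 m^3/s.


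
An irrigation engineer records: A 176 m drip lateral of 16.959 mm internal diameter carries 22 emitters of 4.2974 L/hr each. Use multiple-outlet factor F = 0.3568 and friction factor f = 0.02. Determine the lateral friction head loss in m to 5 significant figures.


Approach: apply Darcy-Weisbach with the multiple-outlet F-factor, Q = n*q/(3600*1000) m^3/s; v = Q/A; hf = F*f*(L/D)*(v^2/(2g)).
Q = 22*4.2974/(3600*1000) = 2.626189e-05 m^3/s
A = pi*(16.959e-3/2)^2 = 2.258865e-04 m^2, so v = Q/A = 0.1162614 m/s
hf = 0.3568*0.02*(176/0.016959)*(0.1162614^2/(2*9.81)) = 0.051020 m
Therefore the lateral friction head loss = 0.051020 m.


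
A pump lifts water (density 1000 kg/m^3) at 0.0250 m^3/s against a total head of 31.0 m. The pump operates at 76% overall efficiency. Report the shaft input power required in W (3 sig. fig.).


Approach: apply hydraulic power then efficiency conversion, P = rho*g*Q*H; P_in = P/eta.
Step 1 — hydraulic power (P = rho*g*Q*H):
  P = 1000 * 9.81 * 0.0250 * 31.0 = 7602.8 W
Step 2 — input power: P_in = P/eta = 7602.8 / 0.76 = 10000 W
Therefore the shaft input power required = 10000 W.


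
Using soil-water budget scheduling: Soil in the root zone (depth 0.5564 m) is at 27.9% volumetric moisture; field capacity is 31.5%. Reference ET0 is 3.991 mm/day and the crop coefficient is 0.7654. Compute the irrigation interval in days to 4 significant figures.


Approach: apply soil-water budget scheduling, SMD = (FC-theta)/100*depth*1000; ETc = ET0*Kc; interval = SMD/ETc.
Step 1 — soil moisture deficit:
  SMD = (31.5 - 27.9)/100 * 0.5564 * 1000 = 20.0304 mm
Step 2 — daily crop ET (ETc = ET0*Kc):
  ETc = 3.991 * 0.7654 = 3.05471 mm/day
Step 3 — irrigation interval (SMD/ETc):
  interval = 20.0304 / 3.05471 = 6.557 days
Therefore the irrigation interval = 6.557 days.


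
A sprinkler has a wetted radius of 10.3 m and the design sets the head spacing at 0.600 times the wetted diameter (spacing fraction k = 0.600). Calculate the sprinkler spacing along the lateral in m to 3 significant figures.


Approach: apply the sprinkler spacing rule (spacing as a fraction of wetted diameter), S = k*(2*R).
S = 0.600 * (2 * 10.3) = 12.4 m
Therefore the sprinkler spacing along the lateral = 12.4 m.


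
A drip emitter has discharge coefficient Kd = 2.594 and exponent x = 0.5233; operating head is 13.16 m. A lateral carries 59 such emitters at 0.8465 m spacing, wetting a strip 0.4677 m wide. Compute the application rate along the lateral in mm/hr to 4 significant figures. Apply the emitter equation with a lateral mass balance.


Approach: apply the emitter equation with a lateral mass balance, q = Kd*h^x; Q = n*q; rate = Q/(n*spacing*width).
Step 1 — single emitter flow (q = Kd*h^x):
  q = 2.594 * 13.16^0.5233 = 9.99256 L/hr
Step 2 — total lateral flow: Q = 59 * 9.99256 = 589.561 L/hr
Step 3 — wetted area: A = 59 * 0.8465 * 0.4677 = 23.3586 m^2
Step 4 — application rate: Q/A = 589.561/23.3586 = 25.24 mm/hr
Therefore the application rate along the lateral = 25.24 mm/hr.


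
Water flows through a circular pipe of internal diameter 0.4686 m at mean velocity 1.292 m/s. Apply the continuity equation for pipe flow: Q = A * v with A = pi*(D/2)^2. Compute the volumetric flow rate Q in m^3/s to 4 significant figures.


A = pi*(0.4686/2)^2 = 0.172462 m^2
Q = 0.172462 * 1.292 = 0.2228 m^3/s
Therefore the volumetric flow rate Q = 0.2228 m^3/s.


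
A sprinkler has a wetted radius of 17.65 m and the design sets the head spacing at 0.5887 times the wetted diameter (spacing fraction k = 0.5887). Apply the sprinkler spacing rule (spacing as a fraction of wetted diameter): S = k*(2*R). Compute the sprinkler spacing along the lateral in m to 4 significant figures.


S = 0.5887 * (2 * 17.65) = 20.78 m
Therefore the sprinkler spacing along the lateral = 20.78 m.


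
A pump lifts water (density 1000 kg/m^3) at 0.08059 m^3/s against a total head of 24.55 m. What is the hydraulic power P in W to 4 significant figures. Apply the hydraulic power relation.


Approach: apply the hydraulic power relation, P = rho*g*Q*H.
P = 1000 * 9.81 * 0.08059 * 24.55 = 19410 W
Therefore the hydraulic power P = 19410 W.


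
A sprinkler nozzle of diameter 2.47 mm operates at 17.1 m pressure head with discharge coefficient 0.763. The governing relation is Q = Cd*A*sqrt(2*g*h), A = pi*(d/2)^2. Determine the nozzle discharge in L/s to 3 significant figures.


A = pi*(2.47e-3/2)^2 = 4.7916e-06 m^2
Q = 0.763 * 4.7916e-06 * sqrt(2*9.81*17.1) * 1000 = 0.0670 L/s
Therefore the nozzle discharge = 0.0670 L/s.


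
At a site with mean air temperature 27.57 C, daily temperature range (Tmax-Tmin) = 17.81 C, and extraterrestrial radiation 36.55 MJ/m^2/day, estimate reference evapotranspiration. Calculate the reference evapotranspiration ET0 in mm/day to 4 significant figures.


Approach: apply the Hargreaves-Samani method, ET0 = 0.0023*(Tmean+17.8)*sqrt(Tmax-Tmin)*0.408*Ra.
ET0 = 0.0023*(27.57+17.8)*sqrt(17.81)*0.408*36.55 = 6.567 mm/day
Therefore the reference evapotranspiration ET0 = 6.567 mm/day.


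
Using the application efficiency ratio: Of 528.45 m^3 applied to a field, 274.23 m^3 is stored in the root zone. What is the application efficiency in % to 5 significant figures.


Approach: apply the application efficiency ratio, Ea = (stored/applied)*100.
Ea = (274.23/528.45)*100 = 51.893 %
Therefore the application efficiency = 51.893 %.


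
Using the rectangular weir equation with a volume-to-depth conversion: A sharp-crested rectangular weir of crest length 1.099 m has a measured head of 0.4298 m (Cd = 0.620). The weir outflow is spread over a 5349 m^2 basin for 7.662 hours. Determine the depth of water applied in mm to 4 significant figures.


Approach: apply the rectangular weir equation with a volume-to-depth conversion, Q = (2/3)*Cd*L*sqrt(2g)*H^1.5; d = Q*t/A * 1000.
Step 1 — weir discharge:
  Q = (2/3)*0.620*1.099*sqrt(2*9.81)*0.4298^1.5 = 0.566953 m^3/s
Step 2 — volume: V = 0.566953 * 7.662*3600 = 15638.4 m^3
Step 3 — depth: d = V/A * 1000 = 15638.4/5349 * 1000 = 2924 mm
Therefore the depth of water applied = 2924 mm.


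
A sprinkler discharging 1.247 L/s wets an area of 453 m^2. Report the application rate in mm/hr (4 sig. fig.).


Approach: apply the application rate relation, rate = (Q/A)*3600.
rate = (1.247 / 453) * 3600 = 9.910 mm/hr
Therefore the application rate = 9.910 mm/hr.


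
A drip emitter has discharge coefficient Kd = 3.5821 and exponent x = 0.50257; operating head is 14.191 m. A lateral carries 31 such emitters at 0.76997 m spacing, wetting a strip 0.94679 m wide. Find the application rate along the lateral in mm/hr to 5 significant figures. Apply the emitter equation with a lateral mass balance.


Approach: apply the emitter equation with a lateral mass balance, q = Kd*h^x; Q = n*q; rate = Q/(n*spacing*width).
Step 1 — single emitter flow (q = Kd*h^x):
  q = 3.5821 * 14.191^0.50257 = 13.58642 L/hr
Step 2 — total lateral flow: Q = 31 * 13.58642 = 421.1789 L/hr
Step 3 — wetted area: A = 31 * 0.76997 * 0.94679 = 22.59900 m^2
Step 4 — application rate: Q/A = 421.1789/22.59900 = 18.637 mm/hr
Therefore the application rate along the lateral = 18.637 mm/hr.


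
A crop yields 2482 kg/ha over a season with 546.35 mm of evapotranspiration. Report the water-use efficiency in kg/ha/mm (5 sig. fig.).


Approach: apply the water-use efficiency ratio, WUE = yield/ET.
WUE = 2482 / 546.35 = 4.5429 kg/ha/mm
Therefore the water-use efficiency = 4.5429 kg/ha/mm.


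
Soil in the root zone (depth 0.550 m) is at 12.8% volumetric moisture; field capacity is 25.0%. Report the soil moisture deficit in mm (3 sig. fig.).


Approach: apply the soil moisture deficit relation, SMD = (FC - theta)/100 * depth * 1000.
SMD = (25.0 - 12.8)/100 * 0.550 * 1000 = 67.1 mm
Therefore the soil moisture deficit = 67.1 mm.


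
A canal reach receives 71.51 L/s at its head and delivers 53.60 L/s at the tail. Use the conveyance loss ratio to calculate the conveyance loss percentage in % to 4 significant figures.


Approach: apply the conveyance loss ratio, loss% = ((Q_head - Q_tail)/Q_head)*100.
loss = ((71.51 - 53.60)/71.51)*100 = 25.05 %
Therefore the conveyance loss percentage = 25.05 %.


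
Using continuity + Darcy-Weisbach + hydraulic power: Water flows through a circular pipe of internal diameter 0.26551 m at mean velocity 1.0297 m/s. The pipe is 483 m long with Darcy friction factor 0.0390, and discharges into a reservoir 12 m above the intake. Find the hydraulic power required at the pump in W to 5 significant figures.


Approach: apply continuity + Darcy-Weisbach + hydraulic power, Q = A*v; hf = f*(L/D)*(v^2/(2g)); H = static + hf; P = rho*g*Q*H.
Step 1 — flow rate (continuity, Q = A*v):
  A = pi*(0.26551/2)^2 = 0.05536708 m^2
  Q = 0.05536708 * 1.0297 = 0.05701149 m^3/s
Step 2 — friction head loss (Darcy-Weisbach):
  hf = 0.0390 * (483/0.26551) * (1.0297^2 / (2*9.81))
  hf = 3.834010 m
Step 3 — total head: H = 12 + 3.834010 = 15.83401 m
Step 4 — hydraulic power (P = rho*g*Q*H):
  P = 1000 * 9.81 * 0.05701149 * 15.83401 = 8855.7 W
Therefore the hydraulic power required at the pump = 8855.7 W.


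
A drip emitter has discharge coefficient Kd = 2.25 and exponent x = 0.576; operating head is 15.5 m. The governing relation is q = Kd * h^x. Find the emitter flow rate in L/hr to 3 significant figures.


q = 2.25 * 15.5^0.576 = 10.9 L/hr
Therefore the emitter flow rate = 10.9 L/hr.


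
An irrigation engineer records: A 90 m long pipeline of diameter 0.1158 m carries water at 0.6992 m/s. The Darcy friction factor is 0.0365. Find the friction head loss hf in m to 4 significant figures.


Approach: apply the Darcy-Weisbach equation, hf = f*(L/D)*(v^2/(2g)).
hf = 0.0365 * (90/0.1158) * (0.6992^2 / (2*9.81))
hf = 0.7069 m
Therefore the friction head loss hf = 0.7069 m.


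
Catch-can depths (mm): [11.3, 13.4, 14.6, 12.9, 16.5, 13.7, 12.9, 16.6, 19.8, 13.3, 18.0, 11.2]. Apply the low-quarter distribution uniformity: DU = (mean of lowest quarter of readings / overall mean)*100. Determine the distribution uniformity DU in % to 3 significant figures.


sorted lowest 3 of 12: [11.2, 11.3, 12.9] -> mean = 11.800 mm
overall mean = 14.517 mm
DU = (11.800/14.517)*100 = 81.3 %
Therefore the distribution uniformity DU = 81.3 %.


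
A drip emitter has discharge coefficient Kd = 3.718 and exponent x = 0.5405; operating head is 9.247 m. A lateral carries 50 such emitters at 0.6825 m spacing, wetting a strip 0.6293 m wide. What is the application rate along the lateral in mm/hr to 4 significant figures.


Approach: apply the emitter equation with a lateral mass balance, q = Kd*h^x; Q = n*q; rate = Q/(n*spacing*width).
Step 1 — single emitter flow (q = Kd*h^x):
  q = 3.718 * 9.247^0.5405 = 12.3718 L/hr
Step 2 — total lateral flow: Q = 50 * 12.3718 = 618.590 L/hr
Step 3 — wetted area: A = 50 * 0.6825 * 0.6293 = 21.4749 m^2
Step 4 — application rate: Q/A = 618.590/21.4749 = 28.81 mm/hr
Therefore the application rate along the lateral = 28.81 mm/hr.


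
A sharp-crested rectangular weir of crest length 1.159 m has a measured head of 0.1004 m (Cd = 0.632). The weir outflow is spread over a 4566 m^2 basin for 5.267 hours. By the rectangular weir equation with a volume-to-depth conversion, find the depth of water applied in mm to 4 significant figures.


Approach: apply the rectangular weir equation with a volume-to-depth conversion, Q = (2/3)*Cd*L*sqrt(2g)*H^1.5; d = Q*t/A * 1000.
Step 1 — weir discharge:
  Q = (2/3)*0.632*1.159*sqrt(2*9.81)*0.1004^1.5 = 0.0688112 m^3/s
Step 2 — volume: V = 0.0688112 * 5.267*3600 = 1304.74 m^3
Step 3 — depth: d = V/A * 1000 = 1304.74/4566 * 1000 = 285.8 mm
Therefore the depth of water applied = 285.8 mm.


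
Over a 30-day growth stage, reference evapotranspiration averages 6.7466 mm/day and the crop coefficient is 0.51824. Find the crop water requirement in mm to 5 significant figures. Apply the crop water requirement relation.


Approach: apply the crop water requirement relation, CWR = ET0 * Kc * days.
CWR = 6.7466 * 0.51824 * 30 = 104.89 mm
Therefore the crop water requirement = 104.89 mm.


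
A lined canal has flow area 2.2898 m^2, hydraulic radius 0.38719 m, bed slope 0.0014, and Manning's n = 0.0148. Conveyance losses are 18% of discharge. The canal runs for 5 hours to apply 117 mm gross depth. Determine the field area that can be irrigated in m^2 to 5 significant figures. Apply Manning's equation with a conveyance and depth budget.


Approach: apply Manning's equation with a conveyance and depth budget, Q = (1/n)*A*R^(2/3)*S^(1/2); Q_field = Q*(1-loss); Area = Q_field*t/(d/1000).
Step 1 — canal discharge (Manning's equation):
  Q = (1/0.0148) * 2.2898 * 0.38719^(2/3) * 0.0014^(1/2) = 3.075265 m^3/s
Step 2 — delivered flow: Q_field = 3.075265*(1 - 18/100) = 2.521718 m^3/s
Step 3 — volume delivered: V = 2.521718 * 5*3600 = 45390.92 m^3
Step 4 — area served: A = V / (depth/1000) = 45390.92 / 0.117 = 387960 m^2
Therefore the field area that can be irrigated = 387960 m^2.


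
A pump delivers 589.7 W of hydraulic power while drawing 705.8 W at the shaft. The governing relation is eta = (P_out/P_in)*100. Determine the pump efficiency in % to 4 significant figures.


eta = (589.7 / 705.8) * 100 = 83.55 %
Therefore the pump efficiency = 83.55 %.


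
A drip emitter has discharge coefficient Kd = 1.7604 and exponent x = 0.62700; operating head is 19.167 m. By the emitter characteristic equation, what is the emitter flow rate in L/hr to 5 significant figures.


Approach: apply the emitter characteristic equation, q = Kd * h^x.
q = 1.7604 * 19.167^0.62700 = 11.214 L/hr
Therefore the emitter flow rate = 11.214 L/hr.


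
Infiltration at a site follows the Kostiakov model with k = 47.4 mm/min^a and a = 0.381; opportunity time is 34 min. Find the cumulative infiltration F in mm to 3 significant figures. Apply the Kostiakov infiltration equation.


Approach: apply the Kostiakov infiltration equation, F = k*t^a.
F = 47.4 * 34^0.381 = 182 mm
Therefore the cumulative infiltration F = 182 mm.


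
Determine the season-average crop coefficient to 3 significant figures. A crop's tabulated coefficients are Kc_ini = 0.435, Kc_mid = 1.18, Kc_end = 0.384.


Approach: apply a simple seasonal average, Kc_avg = (Kc_ini + Kc_mid + Kc_end)/3.
Kc_avg = (0.435 + 1.18 + 0.384)/3 = 0.666
Therefore the season-average crop coefficient = 0.666.


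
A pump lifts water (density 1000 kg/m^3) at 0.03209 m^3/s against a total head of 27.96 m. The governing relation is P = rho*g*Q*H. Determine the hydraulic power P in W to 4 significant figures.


P = 1000 * 9.81 * 0.03209 * 27.96 = 8802 W
Therefore the hydraulic power P = 8802 W.


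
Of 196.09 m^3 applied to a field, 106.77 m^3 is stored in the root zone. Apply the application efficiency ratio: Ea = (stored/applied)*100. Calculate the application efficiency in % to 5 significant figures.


Ea = (106.77/196.09)*100 = 54.449 %
Therefore the application efficiency = 54.449 %.


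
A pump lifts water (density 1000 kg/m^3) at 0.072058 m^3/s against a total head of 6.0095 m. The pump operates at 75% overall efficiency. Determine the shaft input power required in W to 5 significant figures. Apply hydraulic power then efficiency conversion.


Approach: apply hydraulic power then efficiency conversion, P = rho*g*Q*H; P_in = P/eta.
Step 1 — hydraulic power (P = rho*g*Q*H):
  P = 1000 * 9.81 * 0.072058 * 6.0095 = 4248.049 W
Step 2 — input power: P_in = P/eta = 4248.049 / 0.75 = 5664.1 W
Therefore the shaft input power required = 5664.1 W.


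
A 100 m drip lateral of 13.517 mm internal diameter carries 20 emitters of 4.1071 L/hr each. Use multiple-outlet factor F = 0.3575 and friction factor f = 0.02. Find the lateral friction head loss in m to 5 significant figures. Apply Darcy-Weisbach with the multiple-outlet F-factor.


Approach: apply Darcy-Weisbach with the multiple-outlet F-factor, Q = n*q/(3600*1000) m^3/s; v = Q/A; hf = F*f*(L/D)*(v^2/(2g)).
Q = 20*4.1071/(3600*1000) = 2.281722e-05 m^3/s
A = pi*(13.517e-3/2)^2 = 1.434995e-04 m^2, so v = Q/A = 0.1590055 m/s
hf = 0.3575*0.02*(100/0.013517)*(0.1590055^2/(2*9.81)) = 0.068163 m
Therefore the lateral friction head loss = 0.068163 m.


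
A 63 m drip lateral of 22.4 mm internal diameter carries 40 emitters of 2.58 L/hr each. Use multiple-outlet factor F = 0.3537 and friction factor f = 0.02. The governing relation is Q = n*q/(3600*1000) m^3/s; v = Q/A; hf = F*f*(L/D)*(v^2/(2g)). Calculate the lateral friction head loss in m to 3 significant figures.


Q = 40*2.58/(3600*1000) = 2.8667e-05 m^3/s
A = pi*(22.4e-3/2)^2 = 3.9408e-04 m^2, so v = Q/A = 0.072743 m/s
hf = 0.3537*0.02*(63/0.0224)*(0.072743^2/(2*9.81)) = 0.00537 m
Therefore the lateral friction head loss = 0.00537 m.


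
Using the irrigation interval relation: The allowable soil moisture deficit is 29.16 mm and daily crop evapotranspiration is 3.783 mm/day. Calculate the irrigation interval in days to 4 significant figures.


Approach: apply the irrigation interval relation, interval = SMD / ETc.
interval = 29.16 / 3.783 = 7.708 days
Therefore the irrigation interval = 7.708 days.


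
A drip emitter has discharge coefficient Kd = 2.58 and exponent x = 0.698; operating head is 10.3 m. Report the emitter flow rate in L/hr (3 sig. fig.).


Approach: apply the emitter characteristic equation, q = Kd * h^x.
q = 2.58 * 10.3^0.698 = 13.1 L/hr
Therefore the emitter flow rate = 13.1 L/hr.


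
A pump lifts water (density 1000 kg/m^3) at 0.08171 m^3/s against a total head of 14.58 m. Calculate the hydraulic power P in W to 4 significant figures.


Approach: apply the hydraulic power relation, P = rho*g*Q*H.
P = 1000 * 9.81 * 0.08171 * 14.58 = 11690 W
Therefore the hydraulic power P = 11690 W.


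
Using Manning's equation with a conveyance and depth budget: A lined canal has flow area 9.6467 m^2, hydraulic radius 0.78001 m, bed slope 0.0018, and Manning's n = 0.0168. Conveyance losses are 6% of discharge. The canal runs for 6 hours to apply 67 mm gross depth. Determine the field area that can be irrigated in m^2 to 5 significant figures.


Approach: apply Manning's equation with a conveyance and depth budget, Q = (1/n)*A*R^(2/3)*S^(1/2); Q_field = Q*(1-loss); Area = Q_field*t/(d/1000).
Step 1 — canal discharge (Manning's equation):
  Q = (1/0.0168) * 9.6467 * 0.78001^(2/3) * 0.0018^(1/2) = 20.64299 m^3/s
Step 2 — delivered flow: Q_field = 20.64299*(1 - 6/100) = 19.40441 m^3/s
Step 3 — volume delivered: V = 19.40441 * 6*3600 = 419135.2 m^3
Step 4 — area served: A = V / (depth/1000) = 419135.2 / 0.067 = 6255700 m^2
Therefore the field area that can be irrigated = 6255700 m^2.


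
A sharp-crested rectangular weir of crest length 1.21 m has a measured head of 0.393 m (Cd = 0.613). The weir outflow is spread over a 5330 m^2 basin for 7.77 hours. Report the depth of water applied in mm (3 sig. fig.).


Approach: apply the rectangular weir equation with a volume-to-depth conversion, Q = (2/3)*Cd*L*sqrt(2g)*H^1.5; d = Q*t/A * 1000.
Step 1 — weir discharge:
  Q = (2/3)*0.613*1.21*sqrt(2*9.81)*0.393^1.5 = 0.53963 m^3/s
Step 2 — volume: V = 0.53963 * 7.77*3600 = 15094 m^3
Step 3 — depth: d = V/A * 1000 = 15094/5330 * 1000 = 2830 mm
Therefore the depth of water applied = 2830 mm.


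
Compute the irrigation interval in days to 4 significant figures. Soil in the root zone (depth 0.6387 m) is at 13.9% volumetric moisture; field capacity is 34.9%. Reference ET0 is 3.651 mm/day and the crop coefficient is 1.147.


Approach: apply soil-water budget scheduling, SMD = (FC-theta)/100*depth*1000; ETc = ET0*Kc; interval = SMD/ETc.
Step 1 — soil moisture deficit:
  SMD = (34.9 - 13.9)/100 * 0.6387 * 1000 = 134.127 mm
Step 2 — daily crop ET (ETc = ET0*Kc):
  ETc = 3.651 * 1.147 = 4.18770 mm/day
Step 3 — irrigation interval (SMD/ETc):
  interval = 134.127 / 4.18770 = 32.03 days
Therefore the irrigation interval = 32.03 days.


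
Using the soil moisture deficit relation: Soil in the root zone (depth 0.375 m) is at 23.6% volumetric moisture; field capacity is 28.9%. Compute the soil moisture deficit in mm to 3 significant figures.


Approach: apply the soil moisture deficit relation, SMD = (FC - theta)/100 * depth * 1000.
SMD = (28.9 - 23.6)/100 * 0.375 * 1000 = 19.9 mm
Therefore the soil moisture deficit = 19.9 mm.


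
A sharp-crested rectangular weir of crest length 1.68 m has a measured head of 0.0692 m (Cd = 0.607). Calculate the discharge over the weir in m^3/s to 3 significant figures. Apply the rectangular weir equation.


Approach: apply the rectangular weir equation, Q = (2/3)*Cd*L*sqrt(2g)*H^1.5.
Q = (2/3)*0.607*1.68*sqrt(2*9.81)*0.0692^1.5 = 0.0548 m^3/s
Therefore the discharge over the weir = 0.0548 m^3/s.


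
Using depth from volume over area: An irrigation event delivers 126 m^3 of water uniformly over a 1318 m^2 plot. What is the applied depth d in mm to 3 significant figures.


Approach: apply depth from volume over area, d = (V/A)*1000.
d = (126 / 1318) * 1000 = 95.6 mm
Therefore the applied depth d = 95.6 mm.


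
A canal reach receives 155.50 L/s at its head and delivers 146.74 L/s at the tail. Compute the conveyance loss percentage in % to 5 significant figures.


Approach: apply the conveyance loss ratio, loss% = ((Q_head - Q_tail)/Q_head)*100.
loss = ((155.50 - 146.74)/155.50)*100 = 5.6334 %
Therefore the conveyance loss percentage = 5.6334 %.


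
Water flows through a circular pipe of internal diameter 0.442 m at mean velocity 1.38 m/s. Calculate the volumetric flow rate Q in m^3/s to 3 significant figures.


Approach: apply the continuity equation for pipe flow, Q = A * v with A = pi*(D/2)^2.
A = pi*(0.442/2)^2 = 0.15344 m^2
Q = 0.15344 * 1.38 = 0.212 m^3/s
Therefore the volumetric flow rate Q = 0.212 m^3/s.


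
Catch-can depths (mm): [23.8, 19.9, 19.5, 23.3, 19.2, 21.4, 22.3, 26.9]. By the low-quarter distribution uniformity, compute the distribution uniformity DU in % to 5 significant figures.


Approach: apply the low-quarter distribution uniformity, DU = (mean of lowest quarter of readings / overall mean)*100.
sorted lowest 2 of 8: [19.2, 19.5] -> mean = 19.35000 mm
overall mean = 22.03750 mm
DU = (19.35000/22.03750)*100 = 87.805 %
Therefore the distribution uniformity DU = 87.805 %.


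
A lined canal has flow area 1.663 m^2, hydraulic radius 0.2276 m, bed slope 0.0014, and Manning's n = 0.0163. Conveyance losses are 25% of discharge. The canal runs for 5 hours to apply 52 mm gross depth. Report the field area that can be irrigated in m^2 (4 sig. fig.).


Approach: apply Manning's equation with a conveyance and depth budget, Q = (1/n)*A*R^(2/3)*S^(1/2); Q_field = Q*(1-loss); Area = Q_field*t/(d/1000).
Step 1 — canal discharge (Manning's equation):
  Q = (1/0.0163) * 1.663 * 0.2276^(2/3) * 0.0014^(1/2) = 1.42304 m^3/s
Step 2 — delivered flow: Q_field = 1.42304*(1 - 25/100) = 1.06728 m^3/s
Step 3 — volume delivered: V = 1.06728 * 5*3600 = 19211.0 m^3
Step 4 — area served: A = V / (depth/1000) = 19211.0 / 0.052 = 369400 m^2
Therefore the field area that can be irrigated = 369400 m^2.


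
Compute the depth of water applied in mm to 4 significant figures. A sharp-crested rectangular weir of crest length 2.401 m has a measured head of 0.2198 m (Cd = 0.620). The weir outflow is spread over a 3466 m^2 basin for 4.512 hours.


Approach: apply the rectangular weir equation with a volume-to-depth conversion, Q = (2/3)*Cd*L*sqrt(2g)*H^1.5; d = Q*t/A * 1000.
Step 1 — weir discharge:
  Q = (2/3)*0.620*2.401*sqrt(2*9.81)*0.2198^1.5 = 0.452985 m^3/s
Step 2 — volume: V = 0.452985 * 4.512*3600 = 7357.92 m^3
Step 3 — depth: d = V/A * 1000 = 7357.92/3466 * 1000 = 2123 mm
Therefore the depth of water applied = 2123 mm.


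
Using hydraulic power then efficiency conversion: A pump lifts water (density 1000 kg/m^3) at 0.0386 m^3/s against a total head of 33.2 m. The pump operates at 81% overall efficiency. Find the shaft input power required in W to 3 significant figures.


Approach: apply hydraulic power then efficiency conversion, P = rho*g*Q*H; P_in = P/eta.
Step 1 — hydraulic power (P = rho*g*Q*H):
  P = 1000 * 9.81 * 0.0386 * 33.2 = 12572 W
Step 2 — input power: P_in = P/eta = 12572 / 0.81 = 15500 W
Therefore the shaft input power required = 15500 W.


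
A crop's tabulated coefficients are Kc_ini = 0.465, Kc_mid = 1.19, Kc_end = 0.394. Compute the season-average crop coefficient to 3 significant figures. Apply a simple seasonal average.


Approach: apply a simple seasonal average, Kc_avg = (Kc_ini + Kc_mid + Kc_end)/3.
Kc_avg = (0.465 + 1.19 + 0.394)/3 = 0.683
Therefore the season-average crop coefficient = 0.683.


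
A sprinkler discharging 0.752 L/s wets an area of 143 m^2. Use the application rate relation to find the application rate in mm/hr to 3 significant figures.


Approach: apply the application rate relation, rate = (Q/A)*3600.
rate = (0.752 / 143) * 3600 = 18.9 mm/hr
Therefore the application rate = 18.9 mm/hr.


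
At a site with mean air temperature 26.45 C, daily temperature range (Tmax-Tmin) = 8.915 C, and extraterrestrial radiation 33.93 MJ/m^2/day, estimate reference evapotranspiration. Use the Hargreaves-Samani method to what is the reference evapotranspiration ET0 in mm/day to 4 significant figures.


Approach: apply the Hargreaves-Samani method, ET0 = 0.0023*(Tmean+17.8)*sqrt(Tmax-Tmin)*0.408*Ra.
ET0 = 0.0023*(26.45+17.8)*sqrt(8.915)*0.408*33.93 = 4.207 mm/day
Therefore the reference evapotranspiration ET0 = 4.207 mm/day.


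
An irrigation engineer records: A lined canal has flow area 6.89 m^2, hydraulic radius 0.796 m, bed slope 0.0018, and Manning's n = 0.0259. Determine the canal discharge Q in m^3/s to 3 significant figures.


Approach: apply Manning's equation, Q = (1/n)*A*R^(2/3)*S^(1/2).
Q = (1/0.0259) * 6.89 * 0.796^(2/3) * 0.0018^(1/2) = 9.69 m^3/s
Therefore the canal discharge Q = 9.69 m^3/s.


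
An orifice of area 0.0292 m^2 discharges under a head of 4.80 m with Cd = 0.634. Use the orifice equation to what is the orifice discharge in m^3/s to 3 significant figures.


Approach: apply the orifice equation, Q = Cd*A*sqrt(2*g*h).
Q = 0.634 * 0.0292 * sqrt(2*9.81*4.80) = 0.180 m^3/s
Therefore the orifice discharge = 0.180 m^3/s.


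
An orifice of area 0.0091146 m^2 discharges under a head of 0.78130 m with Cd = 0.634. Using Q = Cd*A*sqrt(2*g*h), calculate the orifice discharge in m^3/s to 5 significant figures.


Q = 0.634 * 0.0091146 * sqrt(2*9.81*0.78130) = 0.022625 m^3/s
Therefore the orifice discharge = 0.022625 m^3/s.


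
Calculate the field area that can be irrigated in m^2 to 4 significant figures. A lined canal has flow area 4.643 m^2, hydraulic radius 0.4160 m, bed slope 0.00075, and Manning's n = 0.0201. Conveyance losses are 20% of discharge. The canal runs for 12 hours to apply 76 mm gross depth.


Approach: apply Manning's equation with a conveyance and depth budget, Q = (1/n)*A*R^(2/3)*S^(1/2); Q_field = Q*(1-loss); Area = Q_field*t/(d/1000).
Step 1 — canal discharge (Manning's equation):
  Q = (1/0.0201) * 4.643 * 0.4160^(2/3) * 0.00075^(1/2) = 3.52530 m^3/s
Step 2 — delivered flow: Q_field = 3.52530*(1 - 20/100) = 2.82024 m^3/s
Step 3 — volume delivered: V = 2.82024 * 12*3600 = 121834 m^3
Step 4 — area served: A = V / (depth/1000) = 121834 / 0.076 = 1603000 m^2
Therefore the field area that can be irrigated = 1603000 m^2.


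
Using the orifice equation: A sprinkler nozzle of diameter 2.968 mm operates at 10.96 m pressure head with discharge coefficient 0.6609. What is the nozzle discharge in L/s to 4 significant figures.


Approach: apply the orifice equation, Q = Cd*A*sqrt(2*g*h), A = pi*(d/2)^2.
A = pi*(2.968e-3/2)^2 = 6.91859e-06 m^2
Q = 0.6609 * 6.91859e-06 * sqrt(2*9.81*10.96) * 1000 = 0.06705 L/s
Therefore the nozzle discharge = 0.06705 L/s.


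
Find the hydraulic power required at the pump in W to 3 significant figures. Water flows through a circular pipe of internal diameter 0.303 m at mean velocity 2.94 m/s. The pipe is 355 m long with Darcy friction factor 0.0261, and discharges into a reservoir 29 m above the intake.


Approach: apply continuity + Darcy-Weisbach + hydraulic power, Q = A*v; hf = f*(L/D)*(v^2/(2g)); H = static + hf; P = rho*g*Q*H.
Step 1 — flow rate (continuity, Q = A*v):
  A = pi*(0.303/2)^2 = 0.072107 m^2
  Q = 0.072107 * 2.94 = 0.21199 m^3/s
Step 2 — friction head loss (Darcy-Weisbach):
  hf = 0.0261 * (355/0.303) * (2.94^2 / (2*9.81))
  hf = 13.472 m
Step 3 — total head: H = 29 + 13.472 = 42.472 m
Step 4 — hydraulic power (P = rho*g*Q*H):
  P = 1000 * 9.81 * 0.21199 * 42.472 = 88300 W
Therefore the hydraulic power required at the pump = 88300 W.


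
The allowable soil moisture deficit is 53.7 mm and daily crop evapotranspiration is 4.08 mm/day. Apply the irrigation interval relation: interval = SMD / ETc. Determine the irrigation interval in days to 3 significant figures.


interval = 53.7 / 4.08 = 13.2 days
Therefore the irrigation interval = 13.2 days.


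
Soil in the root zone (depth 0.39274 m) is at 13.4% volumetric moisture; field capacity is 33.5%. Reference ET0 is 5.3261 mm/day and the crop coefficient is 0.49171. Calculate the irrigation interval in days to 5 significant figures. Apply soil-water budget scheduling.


Approach: apply soil-water budget scheduling, SMD = (FC-theta)/100*depth*1000; ETc = ET0*Kc; interval = SMD/ETc.
Step 1 — soil moisture deficit:
  SMD = (33.5 - 13.4)/100 * 0.39274 * 1000 = 78.94074 mm
Step 2 — daily crop ET (ETc = ET0*Kc):
  ETc = 5.3261 * 0.49171 = 2.618897 mm/day
Step 3 — irrigation interval (SMD/ETc):
  interval = 78.94074 / 2.618897 = 30.143 days
Therefore the irrigation interval = 30.143 days.


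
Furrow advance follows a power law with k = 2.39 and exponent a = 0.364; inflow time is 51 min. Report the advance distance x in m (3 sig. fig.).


Approach: apply the power-law advance function, x = k*t^a.
x = 2.39 * 51^0.364 = 10.00 m
Therefore the advance distance x = 10.00 m.


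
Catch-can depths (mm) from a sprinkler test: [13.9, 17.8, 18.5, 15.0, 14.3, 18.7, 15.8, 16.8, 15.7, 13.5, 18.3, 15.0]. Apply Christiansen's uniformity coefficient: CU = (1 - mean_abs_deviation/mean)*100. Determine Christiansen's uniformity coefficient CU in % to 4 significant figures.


mean = 16.1083 mm
mean |d_i - mean| = 1.59306 mm
CU = (1 - 1.59306/16.1083)*100 = 90.11 %
Therefore Christiansen's uniformity coefficient CU = 90.11 %.


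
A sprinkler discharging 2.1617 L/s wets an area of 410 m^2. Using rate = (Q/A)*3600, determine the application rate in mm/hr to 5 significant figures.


rate = (2.1617 / 410) * 3600 = 18.981 mm/hr
Therefore the application rate = 18.981 mm/hr.


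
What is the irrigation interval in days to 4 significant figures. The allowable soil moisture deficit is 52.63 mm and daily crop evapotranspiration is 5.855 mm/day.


Approach: apply the irrigation interval relation, interval = SMD / ETc.
interval = 52.63 / 5.855 = 8.989 days
Therefore the irrigation interval = 8.989 days.


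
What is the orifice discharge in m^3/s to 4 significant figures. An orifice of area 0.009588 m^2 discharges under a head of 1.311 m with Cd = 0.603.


Approach: apply the orifice equation, Q = Cd*A*sqrt(2*g*h).
Q = 0.603 * 0.009588 * sqrt(2*9.81*1.311) = 0.02932 m^3/s
Therefore the orifice discharge = 0.02932 m^3/s.


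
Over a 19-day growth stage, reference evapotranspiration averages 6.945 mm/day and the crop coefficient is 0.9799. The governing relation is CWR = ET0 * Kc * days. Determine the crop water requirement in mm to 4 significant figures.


CWR = 6.945 * 0.9799 * 19 = 129.3 mm
Therefore the crop water requirement = 129.3 mm.


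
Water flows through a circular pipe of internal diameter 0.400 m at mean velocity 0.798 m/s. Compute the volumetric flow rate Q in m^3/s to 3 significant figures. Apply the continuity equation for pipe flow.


Approach: apply the continuity equation for pipe flow, Q = A * v with A = pi*(D/2)^2.
A = pi*(0.400/2)^2 = 0.12566 m^2
Q = 0.12566 * 0.798 = 0.100 m^3/s
Therefore the volumetric flow rate Q = 0.100 m^3/s.


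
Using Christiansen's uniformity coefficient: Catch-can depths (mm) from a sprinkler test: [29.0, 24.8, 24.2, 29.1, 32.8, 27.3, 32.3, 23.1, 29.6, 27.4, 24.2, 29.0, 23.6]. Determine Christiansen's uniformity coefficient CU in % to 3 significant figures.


Approach: apply Christiansen's uniformity coefficient, CU = (1 - mean_abs_deviation/mean)*100.
mean = 27.415 mm
mean |d_i - mean| = 2.6627 mm
CU = (1 - 2.6627/27.415)*100 = 90.3 %
Therefore Christiansen's uniformity coefficient CU = 90.3 %.


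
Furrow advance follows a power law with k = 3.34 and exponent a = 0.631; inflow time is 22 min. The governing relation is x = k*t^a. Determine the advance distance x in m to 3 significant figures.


x = 3.34 * 22^0.631 = 23.5 m
Therefore the advance distance x = 23.5 m.


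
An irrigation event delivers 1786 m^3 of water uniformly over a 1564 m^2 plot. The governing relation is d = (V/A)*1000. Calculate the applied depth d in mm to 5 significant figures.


d = (1786 / 1564) * 1000 = 1141.9 mm
Therefore the applied depth d = 1141.9 mm.


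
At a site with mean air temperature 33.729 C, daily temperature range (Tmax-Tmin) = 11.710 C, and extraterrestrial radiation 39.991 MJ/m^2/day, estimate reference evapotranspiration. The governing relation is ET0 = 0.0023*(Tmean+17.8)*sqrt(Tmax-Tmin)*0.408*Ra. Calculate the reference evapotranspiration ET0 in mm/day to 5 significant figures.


ET0 = 0.0023*(33.729+17.8)*sqrt(11.710)*0.408*39.991 = 6.6173 mm/day
Therefore the reference evapotranspiration ET0 = 6.6173 mm/day.


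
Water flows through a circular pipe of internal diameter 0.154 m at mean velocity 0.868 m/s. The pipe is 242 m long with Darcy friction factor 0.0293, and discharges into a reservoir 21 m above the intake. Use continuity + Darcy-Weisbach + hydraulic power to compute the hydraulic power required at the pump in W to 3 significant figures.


Approach: apply continuity + Darcy-Weisbach + hydraulic power, Q = A*v; hf = f*(L/D)*(v^2/(2g)); H = static + hf; P = rho*g*Q*H.
Step 1 — flow rate (continuity, Q = A*v):
  A = pi*(0.154/2)^2 = 0.018627 m^2
  Q = 0.018627 * 0.868 = 0.016168 m^3/s
Step 2 — friction head loss (Darcy-Weisbach):
  hf = 0.0293 * (242/0.154) * (0.868^2 / (2*9.81))
  hf = 1.7681 m
Step 3 — total head: H = 21 + 1.7681 = 22.768 m
Step 4 — hydraulic power (P = rho*g*Q*H):
  P = 1000 * 9.81 * 0.016168 * 22.768 = 3610 W
Therefore the hydraulic power required at the pump = 3610 W.
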